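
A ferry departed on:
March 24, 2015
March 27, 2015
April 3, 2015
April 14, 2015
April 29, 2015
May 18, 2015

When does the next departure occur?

June 10, 2015

The spacing grows by 4 each time: 3, 7, 11, 15, 19 days.
Next gap: 23 days. May 18, 2015 + 23 days = June 10, 2015.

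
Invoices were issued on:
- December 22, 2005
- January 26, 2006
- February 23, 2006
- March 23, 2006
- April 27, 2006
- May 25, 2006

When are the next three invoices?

June 22, 2006; July 27, 2006; August 24, 2006

These are Thursdays at 28- or 35-day spacing (35, 28, 28, 35, 28).
The pattern: 4th Thursday of the month.
4th Thursday of June 2006: June 22, 2006.
4th Thursday of July 2006: July 27, 2006.
August 2006 — 4th Thursday is August 24, 2006.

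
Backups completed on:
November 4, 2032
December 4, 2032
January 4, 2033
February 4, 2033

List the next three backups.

Gaps: 30, 31, 31 days — not constant. Every event is on the 4th of the month.
Pattern: the 4th of each month.
Next: March 2033 → March 4, 2033.
Next: April 2033 → April 4, 2033.
May 2033: May 4, 2033.

March 4, 2033; April 4, 2033; May 4, 2033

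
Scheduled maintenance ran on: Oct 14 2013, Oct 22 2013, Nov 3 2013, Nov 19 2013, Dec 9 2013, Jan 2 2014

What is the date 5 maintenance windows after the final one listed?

Jul 1 2014

Intervals are 8, 12, 16, 20, 24 days — an arithmetic progression with common difference 4.
Next gap: 28 days. Jan 2 2014 + 28 days = Jan 30 2014.
Next gap: 32 days. Jan 30 2014 + 32 days = Mar 3 2014.
Next gap: 36 days. Mar 3 2014 + 36 days = Apr 8 2014.
Next gap: 40 days. Apr 8 2014 + 40 days = May 18 2014.
Next gap: 44 days. May 18 2014 + 44 days = Jul 1 2014.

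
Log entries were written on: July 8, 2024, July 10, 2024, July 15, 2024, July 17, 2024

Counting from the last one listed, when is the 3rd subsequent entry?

July 29, 2024

The gap pattern 2, 5, 2 repeats every 2 events.
These are the Mondays and Wednesdays of each week.
Next Monday: July 22, 2024.
The following Wednesday is July 24, 2024.
The following Monday is July 29, 2024.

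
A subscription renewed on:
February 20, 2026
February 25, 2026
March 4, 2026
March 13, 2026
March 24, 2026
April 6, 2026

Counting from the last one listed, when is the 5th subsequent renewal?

July 10, 2026

Intervals are 5, 7, 9, 11, 13 days — an arithmetic progression with common difference 2.
Next gap: 15 days. April 6, 2026 + 15 days = April 21, 2026.
Next gap: 17 days. April 21, 2026 + 17 days = May 8, 2026.
Next gap: 19 days. May 8, 2026 + 19 days = May 27, 2026.
Next gap: 21 days. May 27, 2026 + 21 days = June 17, 2026.
Next gap: 23 days. June 17, 2026 + 23 days = July 10, 2026.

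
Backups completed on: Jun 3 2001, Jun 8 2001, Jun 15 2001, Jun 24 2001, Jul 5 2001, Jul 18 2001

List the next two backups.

Aug 2 2001, Aug 19 2001

The spacing grows by 2 each time: 5, 7, 9, 11, 13 days.
Next gap: 15 days. Jul 18 2001 + 15 days = Aug 2 2001.
Next gap: 17 days. Aug 2 2001 + 17 days = Aug 19 2001.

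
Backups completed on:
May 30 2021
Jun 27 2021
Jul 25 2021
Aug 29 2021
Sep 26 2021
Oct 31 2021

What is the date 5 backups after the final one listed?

Every date is a Sunday; gaps 28, 28, 35, 28, 35 days.
Each is the last Sunday of its month (at least one falls on the 29th or later, ruling out '4th Sunday').
Last Sunday of November 2021: Nov 28 2021.
December 2021 ends with Sunday Dec 26 2021.
Last Sunday of January 2022: Jan 30 2022.
February 2022 ends with Sunday Feb 27 2022.
Last Sunday of March 2022: Mar 27 2022.

Mar 27 2022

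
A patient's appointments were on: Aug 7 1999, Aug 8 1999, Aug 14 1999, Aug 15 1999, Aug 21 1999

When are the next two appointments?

Aug 22 1999, Aug 28 1999

Every event lands on a Saturday or Sunday (gaps cycle 1, 6, 1, 6).
So the schedule is: every Saturday and Sunday.
The following Sunday is Aug 22 1999.
Next Saturday: Aug 28 1999.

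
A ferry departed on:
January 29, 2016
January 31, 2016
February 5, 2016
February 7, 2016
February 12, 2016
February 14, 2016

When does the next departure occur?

The gap pattern 2, 5, 2, 5, 2 repeats every 2 events.
These are the Fridays and Sundays of each week.
Next Friday: February 19, 2016.

February 19, 2016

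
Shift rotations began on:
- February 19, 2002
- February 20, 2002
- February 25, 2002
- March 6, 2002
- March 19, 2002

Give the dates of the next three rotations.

Intervals are 1, 5, 9, 13 days — an arithmetic progression with common difference 4.
Next gap: 17 days. March 19, 2002 + 17 days = April 5, 2002.
Next gap: 21 days. April 5, 2002 + 21 days = April 26, 2002.
Next gap: 25 days. April 26, 2002 + 25 days = May 21, 2002.

April 5, 2002; April 26, 2002; May 21, 2002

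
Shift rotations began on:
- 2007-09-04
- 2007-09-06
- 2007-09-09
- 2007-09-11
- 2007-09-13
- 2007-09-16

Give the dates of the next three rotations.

Gaps: 2, 3, 2, 2, 3 days — not constant, but cyclic with period 3.
The events fall on every Tuesday, Thursday and Sunday.
Next Tuesday: 2007-09-18.
The following Thursday is 2007-09-20.
Next Sunday: 2007-09-23.

2007-09-18, 2007-09-20, 2007-09-23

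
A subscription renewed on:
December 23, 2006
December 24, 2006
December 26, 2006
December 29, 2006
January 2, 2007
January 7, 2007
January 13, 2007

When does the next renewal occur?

January 20, 2007

The spacing grows by 1 each time: 1, 2, 3, 4, 5, 6 days.
Next gap: 7 days. January 13, 2007 + 7 days = January 20, 2007.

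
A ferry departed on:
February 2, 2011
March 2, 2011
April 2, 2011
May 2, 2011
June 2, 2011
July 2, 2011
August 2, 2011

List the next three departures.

September 2, 2011; October 2, 2011; November 2, 2011

The day-of-month is always 2 (28, 31, 30, 31, 30, 31 days between events).
So this recurs on the 2nd of each month.
September 2011: September 2, 2011.
October 2011: October 2, 2011.
Next: November 2011 → November 2, 2011.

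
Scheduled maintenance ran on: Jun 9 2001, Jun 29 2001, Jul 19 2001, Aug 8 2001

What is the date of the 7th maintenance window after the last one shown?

Dec 26 2001

The spacing is 20, 20, 20 days — always 20 days.
Aug 8 2001 + 20 days = Aug 28 2001.
Aug 28 2001 + 20 days = Sep 17 2001.
Sep 17 2001 + 20 days = Oct 7 2001.
Oct 7 2001 + 20 days = Oct 27 2001.
Oct 27 2001 + 20 days = Nov 16 2001.
Nov 16 2001 + 20 days = Dec 6 2001.
Dec 6 2001 + 20 days = Dec 26 2001.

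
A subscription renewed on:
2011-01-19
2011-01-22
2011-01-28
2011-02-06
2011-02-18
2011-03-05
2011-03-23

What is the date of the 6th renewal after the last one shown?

2011-09-10

Intervals are 3, 6, 9, 12, 15, 18 days — an arithmetic progression with common difference 3.
Next gap: 21 days. 2011-03-23 + 21 days = 2011-04-13.
Next gap: 24 days. 2011-04-13 + 24 days = 2011-05-07.
Next gap: 27 days. 2011-05-07 + 27 days = 2011-06-03.
Next gap: 30 days. 2011-06-03 + 30 days = 2011-07-03.
Next gap: 33 days. 2011-07-03 + 33 days = 2011-08-05.
Next gap: 36 days. 2011-08-05 + 36 days = 2011-09-10.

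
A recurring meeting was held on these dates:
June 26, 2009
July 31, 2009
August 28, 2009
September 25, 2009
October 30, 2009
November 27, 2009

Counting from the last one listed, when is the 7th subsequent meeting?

June 25, 2010

Every date is a Friday; gaps 35, 28, 28, 35, 28 days.
Each is the last Friday of its month (at least one falls on the 29th or later, ruling out '4th Friday').
Last Friday of December 2009: December 25, 2009.
Last Friday of January 2010: January 29, 2010.
Last Friday of February 2010: February 26, 2010.
Last Friday of March 2010: March 26, 2010.
Last Friday of April 2010: April 30, 2010.
May 2010 ends with Friday May 28, 2010.
Last Friday of June 2010: June 25, 2010.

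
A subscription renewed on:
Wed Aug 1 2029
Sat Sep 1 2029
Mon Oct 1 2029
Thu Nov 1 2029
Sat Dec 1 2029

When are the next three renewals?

Gaps: 31, 30, 31, 30 days — not constant. Every event is on the 1st of the month.
Pattern: the 1st of each month.
Next: January 2030 → Tue Jan 1 2030.
February 2030: Fri Feb 1 2030.
March 2030: Fri Mar 1 2030.

Tue Jan 1 2030, Fri Feb 1 2030, Fri Mar 1 2030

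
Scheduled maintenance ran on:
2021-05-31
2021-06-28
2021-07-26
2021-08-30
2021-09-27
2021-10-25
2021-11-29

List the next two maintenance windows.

These are Mondays with 28, 28, 35, 28, 28, 35-day gaps.
Each is the final Monday of its month — 2021-05-31 is past the 28th, so '4th Monday' doesn't fit.
Last Monday of December 2021: 2021-12-27.
January 2022 ends with Monday 2022-01-31.

2021-12-27, 2022-01-31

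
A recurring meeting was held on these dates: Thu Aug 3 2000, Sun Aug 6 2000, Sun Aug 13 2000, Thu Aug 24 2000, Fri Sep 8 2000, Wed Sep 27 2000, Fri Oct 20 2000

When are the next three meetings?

Thu Nov 16 2000, Sun Dec 17 2000, Sun Jan 21 2001

Gaps: 3, 7, 11, 15, 19, 23 days — each gap is 4 larger than the previous one.
Next gap: 27 days. Fri Oct 20 2000 + 27 days = Thu Nov 16 2000.
Next gap: 31 days. Thu Nov 16 2000 + 31 days = Sun Dec 17 2000.
Next gap: 35 days. Sun Dec 17 2000 + 35 days = Sun Jan 21 2001.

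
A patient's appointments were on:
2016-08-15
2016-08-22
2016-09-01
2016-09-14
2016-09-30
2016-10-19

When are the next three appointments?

2016-11-10, 2016-12-05, 2017-01-02

The spacing grows by 3 each time: 7, 10, 13, 16, 19 days.
Next gap: 22 days. 2016-10-19 + 22 days = 2016-11-10.
Next gap: 25 days. 2016-11-10 + 25 days = 2016-12-05.
Next gap: 28 days. 2016-12-05 + 28 days = 2017-01-02.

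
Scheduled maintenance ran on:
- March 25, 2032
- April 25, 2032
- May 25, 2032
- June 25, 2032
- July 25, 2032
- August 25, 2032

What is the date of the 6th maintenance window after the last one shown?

February 25, 2033

Each date is the 25th; the gaps (31, 30, 31, 30, 31) track the month lengths.
The rule is the 25th of each month.
Next: September 2032 → September 25, 2032.
October 2032: October 25, 2032.
Next: November 2032 → November 25, 2032.
Next: December 2032 → December 25, 2032.
Next: January 2033 → January 25, 2033.
Next: February 2033 → February 25, 2033.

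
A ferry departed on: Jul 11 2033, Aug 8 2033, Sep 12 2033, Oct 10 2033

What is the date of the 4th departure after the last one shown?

Feb 13 2034

All dates are Mondays, 28, 35, 28 days apart.
Specifically, the 2nd Monday of each month.
November 2033 — 2nd Monday is Nov 14 2033.
2nd Monday of December 2033: Dec 12 2033.
2nd Monday of January 2034: Jan 9 2034.
February 2034 — 2nd Monday is Feb 13 2034.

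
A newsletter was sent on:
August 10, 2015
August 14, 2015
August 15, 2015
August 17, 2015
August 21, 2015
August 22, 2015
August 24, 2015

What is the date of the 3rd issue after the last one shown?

Every event lands on a Monday or Friday or Saturday (gaps cycle 4, 1, 2, 4, 1, 2).
So the schedule is: every Monday, Friday and Saturday.
Next Friday: August 28, 2015.
Next Saturday: August 29, 2015.
Next Monday: August 31, 2015.

August 31, 2015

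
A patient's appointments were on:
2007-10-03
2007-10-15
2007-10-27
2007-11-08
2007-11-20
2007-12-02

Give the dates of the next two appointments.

Gaps between consecutive events: 12, 12, 12, 12, 12 days — a constant 12-day interval.
2007-12-02 + 12 days = 2007-12-14.
2007-12-14 + 12 days = 2007-12-26.

2007-12-14, 2007-12-26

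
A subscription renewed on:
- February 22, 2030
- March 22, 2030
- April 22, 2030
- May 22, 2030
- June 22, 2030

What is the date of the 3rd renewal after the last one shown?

September 22, 2030

The day-of-month is always 22 (28, 31, 30, 31 days between events).
So this recurs on the 22nd of each month.
Next: July 2030 → July 22, 2030.
August 2030: August 22, 2030.
September 2030: September 22, 2030.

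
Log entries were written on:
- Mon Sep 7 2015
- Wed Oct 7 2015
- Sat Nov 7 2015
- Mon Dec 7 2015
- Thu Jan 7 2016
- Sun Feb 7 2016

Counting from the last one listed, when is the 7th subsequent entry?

Wed Sep 7 2016

Gaps: 30, 31, 30, 31, 31 days — not constant. Every event is on the 7th of the month.
Pattern: the 7th of each month.
Next: March 2016 → Mon Mar 7 2016.
Next: April 2016 → Thu Apr 7 2016.
May 2016: Sat May 7 2016.
Next: June 2016 → Tue Jun 7 2016.
Next: July 2016 → Thu Jul 7 2016.
August 2016: Sun Aug 7 2016.
Next: September 2016 → Wed Sep 7 2016.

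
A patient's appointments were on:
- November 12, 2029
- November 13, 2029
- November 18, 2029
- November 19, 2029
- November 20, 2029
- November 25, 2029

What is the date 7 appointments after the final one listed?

The gap pattern 1, 5, 1, 1, 5 repeats every 3 events.
These are the Mondays, Tuesdays and Sundays of each week.
The following Monday is November 26, 2029.
Next Tuesday: November 27, 2029.
Next Sunday: December 2, 2029.
The following Monday is December 3, 2029.
The following Tuesday is December 4, 2029.
Next Sunday: December 9, 2029.
Next Monday: December 10, 2029.

December 10, 2029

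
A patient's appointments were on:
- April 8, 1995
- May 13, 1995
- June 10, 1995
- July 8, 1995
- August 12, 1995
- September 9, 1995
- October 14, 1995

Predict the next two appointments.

November 11, 1995; December 9, 1995

Gaps: 35, 28, 28, 35, 28, 35 days — a mix of 28 and 35. Every date is a Saturday.
Each is the 2nd Saturday of its month.
November 1995 — 2nd Saturday is November 11, 1995.
December 1995 — 2nd Saturday is December 9, 1995.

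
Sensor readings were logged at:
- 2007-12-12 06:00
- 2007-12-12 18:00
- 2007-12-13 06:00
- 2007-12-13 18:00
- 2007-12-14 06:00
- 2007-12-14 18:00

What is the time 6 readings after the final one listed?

2007-12-17 18:00

Gaps: 12, 12, 12, 12, 12 hours — each event is 12 hours after the previous one.
2007-12-14 18:00 + 12 h = 2007-12-15 06:00.
2007-12-15 06:00 + 12 h = 2007-12-15 18:00.
2007-12-15 18:00 + 12 h = 2007-12-16 06:00.
2007-12-16 06:00 + 12 h = 2007-12-16 18:00.
2007-12-16 18:00 + 12 h = 2007-12-17 06:00.
2007-12-17 06:00 + 12 h = 2007-12-17 18:00.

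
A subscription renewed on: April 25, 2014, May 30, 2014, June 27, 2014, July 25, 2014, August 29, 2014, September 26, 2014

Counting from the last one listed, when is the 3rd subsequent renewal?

Every date is a Friday; gaps 35, 28, 28, 35, 28 days.
Each is the last Friday of its month (at least one falls on the 29th or later, ruling out '4th Friday').
Last Friday of October 2014: October 31, 2014.
Last Friday of November 2014: November 28, 2014.
Last Friday of December 2014: December 26, 2014.

December 26, 2014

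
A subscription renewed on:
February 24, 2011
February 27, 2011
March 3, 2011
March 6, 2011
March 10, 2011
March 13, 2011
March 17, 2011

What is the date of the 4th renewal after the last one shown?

Every event lands on a Thursday or Sunday (gaps cycle 3, 4, 3, 4, 3, 4).
So the schedule is: every Thursday and Sunday.
Next Sunday: March 20, 2011.
The following Thursday is March 24, 2011.
The following Sunday is March 27, 2011.
Next Thursday: March 31, 2011.

March 31, 2011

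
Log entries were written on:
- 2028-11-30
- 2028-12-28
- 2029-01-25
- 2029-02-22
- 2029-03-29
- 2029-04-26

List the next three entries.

These are Thursdays with 28, 28, 28, 35, 28-day gaps.
Each is the final Thursday of its month — 2028-11-30 is past the 28th, so '4th Thursday' doesn't fit.
May 2029 ends with Thursday 2029-05-31.
Last Thursday of June 2029: 2029-06-28.
Last Thursday of July 2029: 2029-07-26.

2029-05-31, 2029-06-28, 2029-07-26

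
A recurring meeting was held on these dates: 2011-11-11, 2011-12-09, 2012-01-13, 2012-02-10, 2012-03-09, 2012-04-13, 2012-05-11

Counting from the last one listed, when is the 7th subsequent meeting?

2012-12-14

Gaps: 28, 35, 28, 28, 35, 28 days — a mix of 28 and 35. Every date is a Friday.
Each is the 2nd Friday of its month.
June 2012 — 2nd Friday is 2012-06-08.
July 2012 — 2nd Friday is 2012-07-13.
2nd Friday of August 2012: 2012-08-10.
2nd Friday of September 2012: 2012-09-14.
2nd Friday of October 2012: 2012-10-12.
November 2012 — 2nd Friday is 2012-11-09.
2nd Friday of December 2012: 2012-12-14.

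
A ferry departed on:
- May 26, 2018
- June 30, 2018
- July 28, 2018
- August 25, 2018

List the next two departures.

September 29, 2018; October 27, 2018

These are Saturdays with 35, 28, 28-day gaps.
Each is the final Saturday of its month — June 30, 2018 is past the 28th, so '4th Saturday' doesn't fit.
Last Saturday of September 2018: September 29, 2018.
October 2018 ends with Saturday October 27, 2018.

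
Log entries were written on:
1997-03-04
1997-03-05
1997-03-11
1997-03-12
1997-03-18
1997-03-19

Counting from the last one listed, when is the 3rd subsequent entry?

The gap pattern 1, 6, 1, 6, 1 repeats every 2 events.
These are the Tuesdays and Wednesdays of each week.
The following Tuesday is 1997-03-25.
The following Wednesday is 1997-03-26.
The following Tuesday is 1997-04-01.

1997-04-01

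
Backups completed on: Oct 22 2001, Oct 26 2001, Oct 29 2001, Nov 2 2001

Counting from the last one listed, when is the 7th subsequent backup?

The gap pattern 4, 3, 4 repeats every 2 events.
These are the Mondays and Fridays of each week.
Next Monday: Nov 5 2001.
Next Friday: Nov 9 2001.
Next Monday: Nov 12 2001.
Next Friday: Nov 16 2001.
The following Monday is Nov 19 2001.
Next Friday: Nov 23 2001.
Next Monday: Nov 26 2001.

Nov 26 2001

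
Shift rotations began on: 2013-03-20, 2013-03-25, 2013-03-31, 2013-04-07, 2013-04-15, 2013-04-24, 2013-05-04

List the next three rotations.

Gaps: 5, 6, 7, 8, 9, 10 days — each gap is 1 larger than the previous one.
Next gap: 11 days. 2013-05-04 + 11 days = 2013-05-15.
Next gap: 12 days. 2013-05-15 + 12 days = 2013-05-27.
Next gap: 13 days. 2013-05-27 + 13 days = 2013-06-09.

2013-05-15, 2013-05-27, 2013-06-09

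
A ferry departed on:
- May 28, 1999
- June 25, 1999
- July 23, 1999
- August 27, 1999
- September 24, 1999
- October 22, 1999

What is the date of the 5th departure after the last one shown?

These are Fridays at 28- or 35-day spacing (28, 28, 35, 28, 28).
The pattern: 4th Friday of the month.
November 1999 — 4th Friday is November 26, 1999.
4th Friday of December 1999: December 24, 1999.
January 2000 — 4th Friday is January 28, 2000.
February 2000 — 4th Friday is February 25, 2000.
March 2000 — 4th Friday is March 24, 2000.

March 24, 2000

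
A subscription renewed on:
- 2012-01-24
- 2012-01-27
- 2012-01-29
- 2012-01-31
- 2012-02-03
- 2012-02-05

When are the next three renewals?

Gaps: 3, 2, 2, 3, 2 days — not constant, but cyclic with period 3.
The events fall on every Tuesday, Friday and Sunday.
The following Tuesday is 2012-02-07.
Next Friday: 2012-02-10.
The following Sunday is 2012-02-12.

2012-02-07, 2012-02-10, 2012-02-12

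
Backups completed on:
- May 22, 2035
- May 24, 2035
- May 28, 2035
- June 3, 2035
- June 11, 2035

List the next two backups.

June 21, 2035; July 3, 2035

Intervals are 2, 4, 6, 8 days — an arithmetic progression with common difference 2.
Next gap: 10 days. June 11, 2035 + 10 days = June 21, 2035.
Next gap: 12 days. June 21, 2035 + 12 days = July 3, 2035.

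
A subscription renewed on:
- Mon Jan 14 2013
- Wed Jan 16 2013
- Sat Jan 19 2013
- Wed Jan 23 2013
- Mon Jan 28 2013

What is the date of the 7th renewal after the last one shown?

Intervals are 2, 3, 4, 5 days — an arithmetic progression with common difference 1.
Next gap: 6 days. Mon Jan 28 2013 + 6 days = Sun Feb 3 2013.
Next gap: 7 days. Sun Feb 3 2013 + 7 days = Sun Feb 10 2013.
Next gap: 8 days. Sun Feb 10 2013 + 8 days = Mon Feb 18 2013.
Next gap: 9 days. Mon Feb 18 2013 + 9 days = Wed Feb 27 2013.
Next gap: 10 days. Wed Feb 27 2013 + 10 days = Sat Mar 9 2013.
Next gap: 11 days. Sat Mar 9 2013 + 11 days = Wed Mar 20 2013.
Next gap: 12 days. Wed Mar 20 2013 + 12 days = Mon Apr 1 2013.

Mon Apr 1 2013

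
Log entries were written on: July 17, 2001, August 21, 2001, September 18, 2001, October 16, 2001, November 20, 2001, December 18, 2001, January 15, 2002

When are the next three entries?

These are Tuesdays at 28- or 35-day spacing (35, 28, 28, 35, 28, 28).
The pattern: 3rd Tuesday of the month.
3rd Tuesday of February 2002: February 19, 2002.
3rd Tuesday of March 2002: March 19, 2002.
April 2002 — 3rd Tuesday is April 16, 2002.

February 19, 2002; March 19, 2002; April 16, 2002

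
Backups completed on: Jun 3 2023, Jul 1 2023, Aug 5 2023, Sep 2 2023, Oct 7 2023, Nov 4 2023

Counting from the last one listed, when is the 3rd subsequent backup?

These are Saturdays at 28- or 35-day spacing (28, 35, 28, 35, 28).
The pattern: 1st Saturday of the month.
1st Saturday of December 2023: Dec 2 2023.
1st Saturday of January 2024: Jan 6 2024.
February 2024 — 1st Saturday is Feb 3 2024.

Feb 3 2024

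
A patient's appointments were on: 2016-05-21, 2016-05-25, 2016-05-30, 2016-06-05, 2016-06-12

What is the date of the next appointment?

Gaps: 4, 5, 6, 7 days — each gap is 1 larger than the previous one.
Next gap: 8 days. 2016-06-12 + 8 days = 2016-06-20.

2016-06-20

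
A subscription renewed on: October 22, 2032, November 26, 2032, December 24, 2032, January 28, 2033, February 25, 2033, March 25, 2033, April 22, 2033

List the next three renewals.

May 27, 2033; June 24, 2033; July 22, 2033

All dates are Fridays, 35, 28, 35, 28, 28, 28 days apart.
Specifically, the 4th Friday of each month.
May 2033 — 4th Friday is May 27, 2033.
June 2033 — 4th Friday is June 24, 2033.
July 2033 — 4th Friday is July 22, 2033.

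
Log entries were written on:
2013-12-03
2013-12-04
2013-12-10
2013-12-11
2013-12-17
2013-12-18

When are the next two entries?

2013-12-24, 2013-12-25

Gaps: 1, 6, 1, 6, 1 days — not constant, but cyclic with period 2.
The events fall on every Tuesday and Wednesday.
The following Tuesday is 2013-12-24.
The following Wednesday is 2013-12-25.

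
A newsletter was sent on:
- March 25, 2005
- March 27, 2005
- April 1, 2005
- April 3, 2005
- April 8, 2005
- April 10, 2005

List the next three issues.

The gap pattern 2, 5, 2, 5, 2 repeats every 2 events.
These are the Fridays and Sundays of each week.
The following Friday is April 15, 2005.
Next Sunday: April 17, 2005.
Next Friday: April 22, 2005.

April 15, 2005; April 17, 2005; April 22, 2005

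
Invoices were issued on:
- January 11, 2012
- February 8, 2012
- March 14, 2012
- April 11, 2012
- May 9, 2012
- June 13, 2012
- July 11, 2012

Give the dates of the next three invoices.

August 8, 2012; September 12, 2012; October 10, 2012

These are Wednesdays at 28- or 35-day spacing (28, 35, 28, 28, 35, 28).
The pattern: 2nd Wednesday of the month.
2nd Wednesday of August 2012: August 8, 2012.
September 2012 — 2nd Wednesday is September 12, 2012.
October 2012 — 2nd Wednesday is October 10, 2012.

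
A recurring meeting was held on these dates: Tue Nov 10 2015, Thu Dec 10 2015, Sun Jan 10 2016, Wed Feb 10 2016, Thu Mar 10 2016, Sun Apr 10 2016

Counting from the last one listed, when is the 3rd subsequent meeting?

Sun Jul 10 2016

The day-of-month is always 10 (30, 31, 31, 29, 31 days between events).
So this recurs on the 10th of each month.
May 2016: Tue May 10 2016.
Next: June 2016 → Fri Jun 10 2016.
Next: July 2016 → Sun Jul 10 2016.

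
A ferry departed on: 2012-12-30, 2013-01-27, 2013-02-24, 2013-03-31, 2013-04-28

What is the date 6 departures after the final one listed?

2013-10-27

All Sundays; the gaps (28, 28, 35, 28) vary with month length.
This is the last Sunday of each month.
Last Sunday of May 2013: 2013-05-26.
Last Sunday of June 2013: 2013-06-30.
Last Sunday of July 2013: 2013-07-28.
August 2013 ends with Sunday 2013-08-25.
Last Sunday of September 2013: 2013-09-29.
Last Sunday of October 2013: 2013-10-27.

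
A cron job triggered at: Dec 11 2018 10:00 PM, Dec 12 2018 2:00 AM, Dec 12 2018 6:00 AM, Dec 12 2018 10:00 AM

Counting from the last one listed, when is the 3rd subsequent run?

The interval is a steady 4 hours (4, 4, 4).
Dec 12 2018 10:00 AM + 4 h = Dec 12 2018 2:00 PM.
Dec 12 2018 2:00 PM + 4 h = Dec 12 2018 6:00 PM.
Dec 12 2018 6:00 PM + 4 h = Dec 12 2018 10:00 PM.

Dec 12 2018 10:00 PM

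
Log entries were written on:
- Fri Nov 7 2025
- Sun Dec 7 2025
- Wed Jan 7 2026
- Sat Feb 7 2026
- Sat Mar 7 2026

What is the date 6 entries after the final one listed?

Each date is the 7th; the gaps (30, 31, 31, 28) track the month lengths.
The rule is the 7th of each month.
April 2026: Tue Apr 7 2026.
May 2026: Thu May 7 2026.
Next: June 2026 → Sun Jun 7 2026.
Next: July 2026 → Tue Jul 7 2026.
August 2026: Fri Aug 7 2026.
September 2026: Mon Sep 7 2026.

Mon Sep 7 2026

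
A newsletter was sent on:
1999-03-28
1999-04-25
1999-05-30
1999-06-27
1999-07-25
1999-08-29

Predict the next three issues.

1999-09-26, 1999-10-31, 1999-11-28

Every date is a Sunday; gaps 28, 35, 28, 28, 35 days.
Each is the last Sunday of its month (at least one falls on the 29th or later, ruling out '4th Sunday').
September 1999 ends with Sunday 1999-09-26.
Last Sunday of October 1999: 1999-10-31.
November 1999 ends with Sunday 1999-11-28.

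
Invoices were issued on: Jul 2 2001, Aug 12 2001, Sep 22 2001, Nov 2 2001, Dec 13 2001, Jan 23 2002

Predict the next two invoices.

Mar 5 2002, Apr 15 2002

Every event comes 41 days after the last (41, 41, 41, 41, 41).
Jan 23 2002 + 41 days = Mar 5 2002.
Mar 5 2002 + 41 days = Apr 15 2002.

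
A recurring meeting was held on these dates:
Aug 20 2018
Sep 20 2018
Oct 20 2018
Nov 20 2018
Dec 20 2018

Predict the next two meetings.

Jan 20 2019, Feb 20 2019

The day-of-month is always 20 (31, 30, 31, 30 days between events).
So this recurs on the 20th of each month.
Next: January 2019 → Jan 20 2019.
Next: February 2019 → Feb 20 2019.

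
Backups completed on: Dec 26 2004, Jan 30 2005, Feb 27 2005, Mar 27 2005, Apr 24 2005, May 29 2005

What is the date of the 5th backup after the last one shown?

These are Sundays with 35, 28, 28, 28, 35-day gaps.
Each is the final Sunday of its month — Jan 30 2005 is past the 28th, so '4th Sunday' doesn't fit.
Last Sunday of June 2005: Jun 26 2005.
Last Sunday of July 2005: Jul 31 2005.
August 2005 ends with Sunday Aug 28 2005.
September 2005 ends with Sunday Sep 25 2005.
Last Sunday of October 2005: Oct 30 2005.

Oct 30 2005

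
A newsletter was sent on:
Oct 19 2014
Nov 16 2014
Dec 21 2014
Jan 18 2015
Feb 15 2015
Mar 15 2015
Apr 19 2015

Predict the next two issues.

May 17 2015, Jun 21 2015

All dates are Sundays, 28, 35, 28, 28, 28, 35 days apart.
Specifically, the 3rd Sunday of each month.
May 2015 — 3rd Sunday is May 17 2015.
3rd Sunday of June 2015: Jun 21 2015.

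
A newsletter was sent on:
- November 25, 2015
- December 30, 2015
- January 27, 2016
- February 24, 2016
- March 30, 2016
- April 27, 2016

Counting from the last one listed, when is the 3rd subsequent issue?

July 27, 2016

Every date is a Wednesday; gaps 35, 28, 28, 35, 28 days.
Each is the last Wednesday of its month (at least one falls on the 29th or later, ruling out '4th Wednesday').
Last Wednesday of May 2016: May 25, 2016.
Last Wednesday of June 2016: June 29, 2016.
July 2016 ends with Wednesday July 27, 2016.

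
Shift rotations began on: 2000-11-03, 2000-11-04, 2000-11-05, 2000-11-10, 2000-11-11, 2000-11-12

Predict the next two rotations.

Gaps: 1, 1, 5, 1, 1 days — not constant, but cyclic with period 3.
The events fall on every Friday, Saturday and Sunday.
The following Friday is 2000-11-17.
Next Saturday: 2000-11-18.

2000-11-17, 2000-11-18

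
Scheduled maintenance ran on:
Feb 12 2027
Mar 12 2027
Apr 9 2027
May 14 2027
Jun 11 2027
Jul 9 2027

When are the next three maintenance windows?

All dates are Fridays, 28, 28, 35, 28, 28 days apart.
Specifically, the 2nd Friday of each month.
2nd Friday of August 2027: Aug 13 2027.
September 2027 — 2nd Friday is Sep 10 2027.
2nd Friday of October 2027: Oct 8 2027.

Aug 13 2027, Sep 10 2027, Oct 8 2027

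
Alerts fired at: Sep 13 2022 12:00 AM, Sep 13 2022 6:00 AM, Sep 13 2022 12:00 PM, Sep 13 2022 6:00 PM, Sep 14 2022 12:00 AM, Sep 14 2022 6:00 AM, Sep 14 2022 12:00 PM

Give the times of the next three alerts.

Sep 14 2022 6:00 PM, Sep 15 2022 12:00 AM, Sep 15 2022 6:00 AM

Spacing: 6, 6, 6, 6, 6, 6 h — constant 6 h.
Sep 14 2022 12:00 PM + 6 h = Sep 14 2022 6:00 PM.
Sep 14 2022 6:00 PM + 6 h = Sep 15 2022 12:00 AM.
Sep 15 2022 12:00 AM + 6 h = Sep 15 2022 6:00 AM.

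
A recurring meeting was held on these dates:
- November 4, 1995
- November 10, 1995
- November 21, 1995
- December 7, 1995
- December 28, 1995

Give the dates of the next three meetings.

January 23, 1996; February 23, 1996; March 30, 1996

Gaps: 6, 11, 16, 21 days — each gap is 5 larger than the previous one.
Next gap: 26 days. December 28, 1995 + 26 days = January 23, 1996.
Next gap: 31 days. January 23, 1996 + 31 days = February 23, 1996.
Next gap: 36 days. February 23, 1996 + 36 days = March 30, 1996.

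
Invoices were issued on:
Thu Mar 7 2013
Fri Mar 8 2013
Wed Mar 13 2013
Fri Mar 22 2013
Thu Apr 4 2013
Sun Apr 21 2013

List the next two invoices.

Gaps: 1, 5, 9, 13, 17 days — each gap is 4 larger than the previous one.
Next gap: 21 days. Sun Apr 21 2013 + 21 days = Sun May 12 2013.
Next gap: 25 days. Sun May 12 2013 + 25 days = Thu Jun 6 2013.

Sun May 12 2013, Thu Jun 6 2013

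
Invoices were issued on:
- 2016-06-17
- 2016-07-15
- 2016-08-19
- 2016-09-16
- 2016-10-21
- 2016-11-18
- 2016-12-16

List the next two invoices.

All dates are Fridays, 28, 35, 28, 35, 28, 28 days apart.
Specifically, the 3rd Friday of each month.
January 2017 — 3rd Friday is 2017-01-20.
3rd Friday of February 2017: 2017-02-17.

2017-01-20, 2017-02-17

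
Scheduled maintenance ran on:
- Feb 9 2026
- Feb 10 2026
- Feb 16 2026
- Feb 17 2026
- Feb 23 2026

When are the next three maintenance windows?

Gaps: 1, 6, 1, 6 days — not constant, but cyclic with period 2.
The events fall on every Monday and Tuesday.
Next Tuesday: Feb 24 2026.
The following Monday is Mar 2 2026.
The following Tuesday is Mar 3 2026.

Feb 24 2026, Mar 2 2026, Mar 3 2026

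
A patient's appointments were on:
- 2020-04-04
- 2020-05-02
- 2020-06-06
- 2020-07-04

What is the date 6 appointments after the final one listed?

Gaps: 28, 35, 28 days — a mix of 28 and 35. Every date is a Saturday.
Each is the 1st Saturday of its month.
August 2020 — 1st Saturday is 2020-08-01.
September 2020 — 1st Saturday is 2020-09-05.
1st Saturday of October 2020: 2020-10-03.
November 2020 — 1st Saturday is 2020-11-07.
December 2020 — 1st Saturday is 2020-12-05.
1st Saturday of January 2021: 2021-01-02.

2021-01-02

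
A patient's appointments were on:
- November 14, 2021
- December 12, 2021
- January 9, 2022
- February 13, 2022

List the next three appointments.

March 13, 2022; April 10, 2022; May 8, 2022

All dates are Sundays, 28, 28, 35 days apart.
Specifically, the 2nd Sunday of each month.
March 2022 — 2nd Sunday is March 13, 2022.
April 2022 — 2nd Sunday is April 10, 2022.
May 2022 — 2nd Sunday is May 8, 2022.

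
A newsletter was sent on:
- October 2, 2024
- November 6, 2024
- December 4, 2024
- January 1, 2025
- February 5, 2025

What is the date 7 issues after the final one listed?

All dates are Wednesdays, 35, 28, 28, 35 days apart.
Specifically, the 1st Wednesday of each month.
1st Wednesday of March 2025: March 5, 2025.
1st Wednesday of April 2025: April 2, 2025.
May 2025 — 1st Wednesday is May 7, 2025.
June 2025 — 1st Wednesday is June 4, 2025.
1st Wednesday of July 2025: July 2, 2025.
August 2025 — 1st Wednesday is August 6, 2025.
1st Wednesday of September 2025: September 3, 2025.

September 3, 2025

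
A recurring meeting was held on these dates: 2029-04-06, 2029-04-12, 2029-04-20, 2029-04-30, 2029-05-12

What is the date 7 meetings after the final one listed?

2029-09-29

The spacing grows by 2 each time: 6, 8, 10, 12 days.
Next gap: 14 days. 2029-05-12 + 14 days = 2029-05-26.
Next gap: 16 days. 2029-05-26 + 16 days = 2029-06-11.
Next gap: 18 days. 2029-06-11 + 18 days = 2029-06-29.
Next gap: 20 days. 2029-06-29 + 20 days = 2029-07-19.
Next gap: 22 days. 2029-07-19 + 22 days = 2029-08-10.
Next gap: 24 days. 2029-08-10 + 24 days = 2029-09-03.
Next gap: 26 days. 2029-09-03 + 26 days = 2029-09-29.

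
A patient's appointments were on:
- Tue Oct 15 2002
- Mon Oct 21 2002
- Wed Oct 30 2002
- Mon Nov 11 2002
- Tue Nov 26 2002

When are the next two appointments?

The spacing grows by 3 each time: 6, 9, 12, 15 days.
Next gap: 18 days. Tue Nov 26 2002 + 18 days = Sat Dec 14 2002.
Next gap: 21 days. Sat Dec 14 2002 + 21 days = Sat Jan 4 2003.

Sat Dec 14 2002, Sat Jan 4 2003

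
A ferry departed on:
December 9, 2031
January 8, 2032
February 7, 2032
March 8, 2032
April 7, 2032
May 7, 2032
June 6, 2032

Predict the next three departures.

Gaps between consecutive events: 30, 30, 30, 30, 30, 30 days — a constant 30-day interval.
June 6, 2032 + 30 days = July 6, 2032.
July 6, 2032 + 30 days = August 5, 2032.
August 5, 2032 + 30 days = September 4, 2032.

July 6, 2032; August 5, 2032; September 4, 2032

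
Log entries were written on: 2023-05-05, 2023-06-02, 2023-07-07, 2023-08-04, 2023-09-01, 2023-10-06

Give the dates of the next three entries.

2023-11-03, 2023-12-01, 2024-01-05

Gaps: 28, 35, 28, 28, 35 days — a mix of 28 and 35. Every date is a Friday.
Each is the 1st Friday of its month.
1st Friday of November 2023: 2023-11-03.
1st Friday of December 2023: 2023-12-01.
1st Friday of January 2024: 2024-01-05.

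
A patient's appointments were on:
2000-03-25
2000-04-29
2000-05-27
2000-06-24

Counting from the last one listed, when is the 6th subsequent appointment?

Every date is a Saturday; gaps 35, 28, 28 days.
Each is the last Saturday of its month (at least one falls on the 29th or later, ruling out '4th Saturday').
Last Saturday of July 2000: 2000-07-29.
August 2000 ends with Saturday 2000-08-26.
Last Saturday of September 2000: 2000-09-30.
Last Saturday of October 2000: 2000-10-28.
November 2000 ends with Saturday 2000-11-25.
December 2000 ends with Saturday 2000-12-30.

2000-12-30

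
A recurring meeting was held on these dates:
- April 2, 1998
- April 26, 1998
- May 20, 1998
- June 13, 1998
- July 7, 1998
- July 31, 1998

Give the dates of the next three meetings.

Every event comes 24 days after the last (24, 24, 24, 24, 24).
July 31, 1998 + 24 days = August 24, 1998.
August 24, 1998 + 24 days = September 17, 1998.
September 17, 1998 + 24 days = October 11, 1998.

August 24, 1998; September 17, 1998; October 11, 1998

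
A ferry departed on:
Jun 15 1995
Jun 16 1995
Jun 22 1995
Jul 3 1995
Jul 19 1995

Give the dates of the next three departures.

Intervals are 1, 6, 11, 16 days — an arithmetic progression with common difference 5.
Next gap: 21 days. Jul 19 1995 + 21 days = Aug 9 1995.
Next gap: 26 days. Aug 9 1995 + 26 days = Sep 4 1995.
Next gap: 31 days. Sep 4 1995 + 31 days = Oct 5 1995.

Aug 9 1995, Sep 4 1995, Oct 5 1995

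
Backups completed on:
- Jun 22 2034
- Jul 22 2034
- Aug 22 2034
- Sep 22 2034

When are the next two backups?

Oct 22 2034, Nov 22 2034

The day-of-month is always 22 (30, 31, 31 days between events).
So this recurs on the 22nd of each month.
October 2034: Oct 22 2034.
Next: November 2034 → Nov 22 2034.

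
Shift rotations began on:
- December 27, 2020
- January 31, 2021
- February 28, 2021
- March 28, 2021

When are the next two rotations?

Every date is a Sunday; gaps 35, 28, 28 days.
Each is the last Sunday of its month (at least one falls on the 29th or later, ruling out '4th Sunday').
April 2021 ends with Sunday April 25, 2021.
May 2021 ends with Sunday May 30, 2021.

April 25, 2021; May 30, 2021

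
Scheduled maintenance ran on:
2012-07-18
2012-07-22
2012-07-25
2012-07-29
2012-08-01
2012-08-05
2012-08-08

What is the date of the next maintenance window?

Gaps: 4, 3, 4, 3, 4, 3 days — not constant, but cyclic with period 2.
The events fall on every Wednesday and Sunday.
Next Sunday: 2012-08-12.

2012-08-12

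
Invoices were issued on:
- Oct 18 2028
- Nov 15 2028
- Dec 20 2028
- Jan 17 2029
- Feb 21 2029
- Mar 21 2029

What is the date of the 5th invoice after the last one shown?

Aug 15 2029

Gaps: 28, 35, 28, 35, 28 days — a mix of 28 and 35. Every date is a Wednesday.
Each is the 3rd Wednesday of its month.
April 2029 — 3rd Wednesday is Apr 18 2029.
3rd Wednesday of May 2029: May 16 2029.
June 2029 — 3rd Wednesday is Jun 20 2029.
3rd Wednesday of July 2029: Jul 18 2029.
August 2029 — 3rd Wednesday is Aug 15 2029.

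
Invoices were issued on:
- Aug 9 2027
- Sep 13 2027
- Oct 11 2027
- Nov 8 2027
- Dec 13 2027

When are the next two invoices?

All dates are Mondays, 35, 28, 28, 35 days apart.
Specifically, the 2nd Monday of each month.
January 2028 — 2nd Monday is Jan 10 2028.
2nd Monday of February 2028: Feb 14 2028.

Jan 10 2028, Feb 14 2028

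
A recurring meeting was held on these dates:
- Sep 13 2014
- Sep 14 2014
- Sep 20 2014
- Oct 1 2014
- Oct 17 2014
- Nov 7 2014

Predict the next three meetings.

Dec 3 2014, Jan 3 2015, Feb 8 2015

Gaps: 1, 6, 11, 16, 21 days — each gap is 5 larger than the previous one.
Next gap: 26 days. Nov 7 2014 + 26 days = Dec 3 2014.
Next gap: 31 days. Dec 3 2014 + 31 days = Jan 3 2015.
Next gap: 36 days. Jan 3 2015 + 36 days = Feb 8 2015.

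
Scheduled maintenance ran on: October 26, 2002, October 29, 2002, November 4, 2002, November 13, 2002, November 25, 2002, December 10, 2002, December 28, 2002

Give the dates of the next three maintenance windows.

January 18, 2003; February 11, 2003; March 10, 2003

Intervals are 3, 6, 9, 12, 15, 18 days — an arithmetic progression with common difference 3.
Next gap: 21 days. December 28, 2002 + 21 days = January 18, 2003.
Next gap: 24 days. January 18, 2003 + 24 days = February 11, 2003.
Next gap: 27 days. February 11, 2003 + 27 days = March 10, 2003.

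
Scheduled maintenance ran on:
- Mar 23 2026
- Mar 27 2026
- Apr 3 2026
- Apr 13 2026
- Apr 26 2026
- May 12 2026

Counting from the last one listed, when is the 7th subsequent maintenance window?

Gaps: 4, 7, 10, 13, 16 days — each gap is 3 larger than the previous one.
Next gap: 19 days. May 12 2026 + 19 days = May 31 2026.
Next gap: 22 days. May 31 2026 + 22 days = Jun 22 2026.
Next gap: 25 days. Jun 22 2026 + 25 days = Jul 17 2026.
Next gap: 28 days. Jul 17 2026 + 28 days = Aug 14 2026.
Next gap: 31 days. Aug 14 2026 + 31 days = Sep 14 2026.
Next gap: 34 days. Sep 14 2026 + 34 days = Oct 18 2026.
Next gap: 37 days. Oct 18 2026 + 37 days = Nov 24 2026.

Nov 24 2026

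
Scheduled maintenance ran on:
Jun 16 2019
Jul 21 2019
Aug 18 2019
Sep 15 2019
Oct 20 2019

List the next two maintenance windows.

Nov 17 2019, Dec 15 2019

Gaps: 35, 28, 28, 35 days — a mix of 28 and 35. Every date is a Sunday.
Each is the 3rd Sunday of its month.
November 2019 — 3rd Sunday is Nov 17 2019.
3rd Sunday of December 2019: Dec 15 2019.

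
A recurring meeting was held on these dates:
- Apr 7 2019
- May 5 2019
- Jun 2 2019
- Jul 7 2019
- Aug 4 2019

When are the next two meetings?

Sep 1 2019, Oct 6 2019

All dates are Sundays, 28, 28, 35, 28 days apart.
Specifically, the 1st Sunday of each month.
1st Sunday of September 2019: Sep 1 2019.
October 2019 — 1st Sunday is Oct 6 2019.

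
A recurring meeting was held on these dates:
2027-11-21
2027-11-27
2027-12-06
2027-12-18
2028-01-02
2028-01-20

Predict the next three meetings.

2028-02-10, 2028-03-05, 2028-04-01

Gaps: 6, 9, 12, 15, 18 days — each gap is 3 larger than the previous one.
Next gap: 21 days. 2028-01-20 + 21 days = 2028-02-10.
Next gap: 24 days. 2028-02-10 + 24 days = 2028-03-05.
Next gap: 27 days. 2028-03-05 + 27 days = 2028-04-01.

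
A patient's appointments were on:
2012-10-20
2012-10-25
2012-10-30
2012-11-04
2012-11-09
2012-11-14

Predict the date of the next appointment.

Gaps between consecutive events: 5, 5, 5, 5, 5 days — a constant 5-day interval.
2012-11-14 + 5 days = 2012-11-19.

2012-11-19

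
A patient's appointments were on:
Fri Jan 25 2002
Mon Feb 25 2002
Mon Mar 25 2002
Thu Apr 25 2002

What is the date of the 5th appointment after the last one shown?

Wed Sep 25 2002

The day-of-month is always 25 (31, 28, 31 days between events).
So this recurs on the 25th of each month.
Next: May 2002 → Sat May 25 2002.
June 2002: Tue Jun 25 2002.
July 2002: Thu Jul 25 2002.
Next: August 2002 → Sun Aug 25 2002.
Next: September 2002 → Wed Sep 25 2002.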